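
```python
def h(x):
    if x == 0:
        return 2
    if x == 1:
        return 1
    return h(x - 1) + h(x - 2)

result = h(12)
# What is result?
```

Build up from base cases: h(0)=2, h(1)=1, h(2)=3, h(3)=4, h(4)=7, h(5)=11, h(6)=18, ..., h(12)=322

Answer: 322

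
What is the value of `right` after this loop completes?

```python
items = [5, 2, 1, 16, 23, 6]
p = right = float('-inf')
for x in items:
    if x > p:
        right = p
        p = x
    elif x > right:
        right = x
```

Second largest (with repeats) in [5, 2, 1, 16, 23, 6]
`right` takes the values: -inf → 2 → 5 → 16

Answer: 16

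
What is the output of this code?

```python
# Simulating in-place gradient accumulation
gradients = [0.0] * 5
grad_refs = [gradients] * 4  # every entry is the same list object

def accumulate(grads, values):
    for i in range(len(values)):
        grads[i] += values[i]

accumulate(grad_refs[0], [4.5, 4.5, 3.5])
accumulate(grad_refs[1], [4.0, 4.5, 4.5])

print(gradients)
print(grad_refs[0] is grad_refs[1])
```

Key concept: gradient accumulation aliasing.
Step by step:
`gradients = [0.0] * 5` → gradients = [0.0, 0.0, 0.0, 0.0, 0.0]
`grad_refs = [gradients] * 4` → grad_refs = [[0.0, 0.0, 0.0, 0.0, 0.0], [0.0, 0.0, 0.0, 0.0, 0.0], [0.0, 0.0, 0.0, 0.0, 0.0], [0.0, 0.0, 0.0, 0.0, 0.0]]
`accumulate(grad_refs[0], [4.5, 4.5, 3.5])` → gradients = [4.5, 4.5, 3.5, 0.0, 0.0]; grad_refs = [[4.5, 4.5, 3.5, 0.0, 0.0], [4.5, 4.5, 3.5, 0.0, 0.0], [4.5, 4.5, 3.5, 0.0, 0.0], [4.5, 4.5, 3.5, 0.0, 0.0]]
`accumulate(grad_refs[1], [4.0, 4.5, 4.5])` → gradients = [8.5, 9.0, 8.0, 0.0, 0.0]; grad_refs = [[8.5, 9.0, 8.0, 0.0, 0.0], [8.5, 9.0, 8.0, 0.0, 0.0], [8.5, 9.0, 8.0, 0.0, 0.0], [8.5, 9.0, 8.0, 0.0, 0.0]]
`print(gradients)` → prints [8.5, 9.0, 8.0, 0.0, 0.0]
`print(grad_refs[0] is grad_refs[1])` → prints True

Answer:
[8.5, 9.0, 8.0, 0.0, 0.0]
True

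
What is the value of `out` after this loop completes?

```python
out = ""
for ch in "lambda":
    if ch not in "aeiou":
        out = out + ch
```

Remove vowels from 'lambda'
`out` takes the values: "" → "l" → "lm" → "lmb" → "lmbd"

Answer: "lmbd"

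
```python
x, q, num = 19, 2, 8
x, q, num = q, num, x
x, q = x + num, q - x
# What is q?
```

Trace:
`x, q, num = 19, 2, 8` → x = 19; q = 2; num = 8
`x, q, num = q, num, x` → x = 2; q = 8; num = 19
`x, q = x + num, q - x` → x = 21; q = 6
So q = 6

Answer: 6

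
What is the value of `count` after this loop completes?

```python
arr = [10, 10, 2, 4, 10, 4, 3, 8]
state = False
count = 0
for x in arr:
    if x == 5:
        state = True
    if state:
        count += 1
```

Count elements after first 5 in [10, 10, 2, 4, 10, 4, 3, 8]
`count` takes the values: 0

Answer: 0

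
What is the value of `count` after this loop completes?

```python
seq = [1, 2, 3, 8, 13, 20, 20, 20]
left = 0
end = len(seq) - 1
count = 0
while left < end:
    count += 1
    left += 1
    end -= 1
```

Iterations until pointers meet (list length 8)
`count` takes the values: 0 → 1 → 2 → 3 → 4

Answer: 4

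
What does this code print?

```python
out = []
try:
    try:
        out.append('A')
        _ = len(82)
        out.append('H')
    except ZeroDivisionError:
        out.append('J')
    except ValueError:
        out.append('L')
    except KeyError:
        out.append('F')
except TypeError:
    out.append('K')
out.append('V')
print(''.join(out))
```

Execution trace: 'A' (try body) → 'K' (outer except TypeError) → 'V' (after the try/except). Output: AKV

Answer: AKV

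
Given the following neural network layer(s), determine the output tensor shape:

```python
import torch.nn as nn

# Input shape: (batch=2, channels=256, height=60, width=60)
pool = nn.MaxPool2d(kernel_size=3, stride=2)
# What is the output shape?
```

Input: (2, 256, 60, 60) -> Output: (2, 256, 29, 29)

Answer: (2, 256, 29, 29)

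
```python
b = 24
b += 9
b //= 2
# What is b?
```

Trace:
`b = 24` → b = 24
`b += 9` → b = 33
`b //= 2` → b = 16
So b = 16

Answer: 16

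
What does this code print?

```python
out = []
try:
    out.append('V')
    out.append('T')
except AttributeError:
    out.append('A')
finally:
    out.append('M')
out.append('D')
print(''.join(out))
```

Execution trace: 'V' (try body) → 'T' (try body, no exception) → 'M' (finally) → 'D' (after the try/except). Output: VTMD

Answer: VTMD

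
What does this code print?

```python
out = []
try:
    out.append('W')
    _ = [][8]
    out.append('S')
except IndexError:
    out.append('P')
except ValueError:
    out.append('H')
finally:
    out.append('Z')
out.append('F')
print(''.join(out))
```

Execution trace: 'W' (try body) → 'P' (except IndexError) → 'Z' (finally) → 'F' (after the try/except). Output: WPZF

Answer: WPZF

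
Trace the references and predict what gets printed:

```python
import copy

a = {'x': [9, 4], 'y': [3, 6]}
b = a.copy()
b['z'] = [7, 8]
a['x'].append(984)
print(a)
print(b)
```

Key concept: shallow copy of dict with mutable values.
Step by step:
`a = {'x': [9, 4], 'y': [3, 6]}` → a = {'x': [9, 4], 'y': [3, 6]}
`b = a.copy()` → b = {'x': [9, 4], 'y': [3, 6]}
`b['z'] = [7, 8]` → b = {'x': [9, 4], 'y': [3, 6], 'z': [7, 8]}
`a['x'].append(984)` → a = {'x': [9, 4, 984], 'y': [3, 6]}; b = {'x': [9, 4, 984], 'y': [3, 6], 'z': [7, 8]}
`print(a)` → prints {'x': [9, 4, 984], 'y': [3, 6]}
`print(b)` → prints {'x': [9, 4, 984], 'y': [3, 6], 'z': [7, 8]}

Answer:
{'x': [9, 4, 984], 'y': [3, 6]}
{'x': [9, 4, 984], 'y': [3, 6], 'z': [7, 8]}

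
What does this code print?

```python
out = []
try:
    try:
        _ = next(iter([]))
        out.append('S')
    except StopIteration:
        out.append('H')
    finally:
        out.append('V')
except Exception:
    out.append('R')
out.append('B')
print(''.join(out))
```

Execution trace: 'H' (inner except StopIteration) → 'V' (inner finally) → 'B' (after the try/except). Output: HVB

Answer: HVB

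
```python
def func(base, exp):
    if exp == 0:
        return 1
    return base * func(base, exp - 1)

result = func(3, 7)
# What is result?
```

func(3, 7) = 3 * 3 * 3 * 3 * 3 * 3 * 3 = 2187

Answer: 2187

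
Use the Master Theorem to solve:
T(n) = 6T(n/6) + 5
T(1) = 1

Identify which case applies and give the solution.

a=6, b=6, f(n)=5. log_6(6) = 1. Since c=0 < 1, Case 1 applies: T(n) = Θ(n^log_b(a)) = O(n).

Answer: O(n) - Case 1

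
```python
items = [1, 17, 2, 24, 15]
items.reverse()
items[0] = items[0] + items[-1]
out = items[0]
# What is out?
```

Trace:
`items = [1, 17, 2, 24, 15]` → items = [1, 17, 2, 24, 15]
`items.reverse()` → items = [15, 24, 2, 17, 1]
`items[0] = items[0] + items[-1]` → items = [16, 24, 2, 17, 1]
`out = items[0]` → out = 16
So out = 16

Answer: 16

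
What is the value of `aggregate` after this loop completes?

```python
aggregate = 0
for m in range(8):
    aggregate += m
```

Sum of 0 to 7 = 28
`aggregate` takes the values: 0 → 1 → 3 → 6 → 10 → 15 → 21 → 28

Answer: 28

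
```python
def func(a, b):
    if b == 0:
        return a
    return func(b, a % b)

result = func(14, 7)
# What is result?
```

func(14, 7) -> func(7, 0) -> 7

Answer: 7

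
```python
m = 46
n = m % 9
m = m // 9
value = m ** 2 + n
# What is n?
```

Trace:
`m = 46` → m = 46
`n = m % 9` → n = 1
`m = m // 9` → m = 5
`value = m ** 2 + n` → value = 26
So n = 1

Answer: 1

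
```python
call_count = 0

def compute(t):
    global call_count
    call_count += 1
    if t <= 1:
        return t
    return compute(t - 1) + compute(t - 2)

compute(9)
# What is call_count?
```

Calls(t) = 1 + Calls(t-1) + Calls(t-2); Calls(0)=Calls(1)=1. For t=9 this gives 109.

Answer: 109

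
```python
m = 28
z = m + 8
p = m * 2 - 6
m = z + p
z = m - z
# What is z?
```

Trace:
`m = 28` → m = 28
`z = m + 8` → z = 36
`p = m * 2 - 6` → p = 50
`m = z + p` → m = 86
`z = m - z` → z = 50
So z = 50

Answer: 50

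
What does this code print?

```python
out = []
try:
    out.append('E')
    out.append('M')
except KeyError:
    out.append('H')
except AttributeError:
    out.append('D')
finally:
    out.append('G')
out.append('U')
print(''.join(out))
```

Execution trace: 'E' (try body) → 'M' (try body, no exception) → 'G' (finally) → 'U' (after the try/except). Output: EMGU

Answer: EMGU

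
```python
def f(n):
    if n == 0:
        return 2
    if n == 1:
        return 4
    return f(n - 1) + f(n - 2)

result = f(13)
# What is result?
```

Build up from base cases: f(0)=2, f(1)=4, f(2)=6, f(3)=10, f(4)=16, f(5)=26, f(6)=42, ..., f(13)=1220

Answer: 1220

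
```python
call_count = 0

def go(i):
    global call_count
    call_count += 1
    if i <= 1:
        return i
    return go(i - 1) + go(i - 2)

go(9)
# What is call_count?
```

Calls(i) = 1 + Calls(i-1) + Calls(i-2); Calls(0)=Calls(1)=1. For i=9 this gives 109.

Answer: 109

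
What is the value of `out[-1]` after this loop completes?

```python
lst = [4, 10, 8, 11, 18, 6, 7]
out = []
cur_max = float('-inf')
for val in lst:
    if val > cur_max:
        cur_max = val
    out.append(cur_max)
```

Running max ends at 18
`out` takes the values: [] → [4] → [4, 10] → [4, 10, 10] → [4, 10, 10, 11] → [4, 10, 10, 11, 18] → [4, 10, 10, 11, 18, 18] → [4, 10, 10, 11, 18, 18, 18]
So `out[-1]` = 18

Answer: 18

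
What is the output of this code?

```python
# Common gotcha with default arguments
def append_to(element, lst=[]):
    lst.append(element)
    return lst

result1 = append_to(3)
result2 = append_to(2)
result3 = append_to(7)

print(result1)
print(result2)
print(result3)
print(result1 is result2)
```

Key concept: mutable default argument gotcha.
Step by step:
`result1 = append_to(3)` → result1 = [3]
`result2 = append_to(2)` → result1 = [3, 2] (same object as result2); result2 = [3, 2] (same object as result1)
`result3 = append_to(7)` → result1 = [3, 2, 7] (same object as result2, result3); result2 = [3, 2, 7] (same object as result1, result3); result3 = [3, 2, 7] (same object as result1, result2)
`print(result1)` → prints [3, 2, 7]
`print(result2)` → prints [3, 2, 7]
`print(result3)` → prints [3, 2, 7]
`print(result1 is result2)` → prints True

Answer:
[3, 2, 7]
[3, 2, 7]
[3, 2, 7]
True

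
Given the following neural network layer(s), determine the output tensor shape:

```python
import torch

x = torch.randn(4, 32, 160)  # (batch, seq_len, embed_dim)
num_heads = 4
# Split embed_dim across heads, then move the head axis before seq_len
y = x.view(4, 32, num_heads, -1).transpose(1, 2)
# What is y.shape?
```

Input: (4, 32, 160) -> head_dim = 160 // 4 = 40; after view: (4, 32, 4, 40) -> after transpose(1, 2): (4, 4, 32, 40) -> Output: (4, 4, 32, 40)

Answer: (4, 4, 32, 40)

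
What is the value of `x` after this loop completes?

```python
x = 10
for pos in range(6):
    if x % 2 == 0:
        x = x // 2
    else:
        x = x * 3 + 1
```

Collatz-style transformation from 10
`x` takes the values: 10 → 5 → 16 → 8 → 4 → 2 → 1

Answer: 1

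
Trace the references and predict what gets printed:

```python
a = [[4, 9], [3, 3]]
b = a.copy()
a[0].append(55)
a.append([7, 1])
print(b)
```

Key concept: shallow copy with nested lists.
Step by step:
`a = [[4, 9], [3, 3]]` → a = [[4, 9], [3, 3]]
`b = a.copy()` → b = [[4, 9], [3, 3]]
`a[0].append(55)` → a = [[4, 9, 55], [3, 3]]; b = [[4, 9, 55], [3, 3]]
`a.append([7, 1])` → a = [[4, 9, 55], [3, 3], [7, 1]]
`print(b)` → prints [[4, 9, 55], [3, 3]]

Answer: [[4, 9, 55], [3, 3]]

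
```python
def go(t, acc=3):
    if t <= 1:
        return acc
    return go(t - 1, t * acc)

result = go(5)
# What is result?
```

Accumulator trace (n, acc): (5, 3) -> (4, 15) -> (3, 60) -> (2, 180) -> (1, 360) -> return 360

Answer: 360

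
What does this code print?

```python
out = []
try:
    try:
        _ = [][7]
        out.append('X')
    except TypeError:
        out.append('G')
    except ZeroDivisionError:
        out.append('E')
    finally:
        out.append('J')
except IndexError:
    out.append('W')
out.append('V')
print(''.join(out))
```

Execution trace: 'J' (finally) → 'W' (outer except IndexError) → 'V' (after the try/except). Output: JWV

Answer: JWV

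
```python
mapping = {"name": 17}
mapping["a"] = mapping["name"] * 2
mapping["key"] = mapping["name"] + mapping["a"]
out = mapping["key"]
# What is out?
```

Trace:
`mapping = {"name": 17}` → mapping = {'name': 17}
`mapping["a"] = mapping["name"] * 2` → mapping = {'name': 17, 'a': 34}
`mapping["key"] = mapping["name"] + mapping["a"]` → mapping = {'name': 17, 'a': 34, 'key': 51}
`out = mapping["key"]` → out = 51
So out = 51

Answer: 51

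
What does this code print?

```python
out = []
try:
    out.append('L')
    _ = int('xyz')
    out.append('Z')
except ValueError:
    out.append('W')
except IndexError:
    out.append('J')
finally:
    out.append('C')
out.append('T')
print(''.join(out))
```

Execution trace: 'L' (try body) → 'W' (except ValueError) → 'C' (finally) → 'T' (after the try/except). Output: LWCT

Answer: LWCT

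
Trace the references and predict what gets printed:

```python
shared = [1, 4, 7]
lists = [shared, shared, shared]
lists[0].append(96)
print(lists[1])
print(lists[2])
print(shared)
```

Key concept: list of same reference.
Step by step:
`shared = [1, 4, 7]` → shared = [1, 4, 7]
`lists = [shared, shared, shared]` → lists = [[1, 4, 7], [1, 4, 7], [1, 4, 7]]
`lists[0].append(96)` → shared = [1, 4, 7, 96]; lists = [[1, 4, 7, 96], [1, 4, 7, 96], [1, 4, 7, 96]]
`print(lists[1])` → prints [1, 4, 7, 96]
`print(lists[2])` → prints [1, 4, 7, 96]
`print(shared)` → prints [1, 4, 7, 96]

Answer:
[1, 4, 7, 96]
[1, 4, 7, 96]
[1, 4, 7, 96]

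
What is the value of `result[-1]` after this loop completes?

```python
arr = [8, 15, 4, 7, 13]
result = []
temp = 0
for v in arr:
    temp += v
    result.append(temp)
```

Cumulative sum ends at 47
`result` takes the values: [] → [8] → [8, 23] → [8, 23, 27] → [8, 23, 27, 34] → [8, 23, 27, 34, 47]
So `result[-1]` = 47

Answer: 47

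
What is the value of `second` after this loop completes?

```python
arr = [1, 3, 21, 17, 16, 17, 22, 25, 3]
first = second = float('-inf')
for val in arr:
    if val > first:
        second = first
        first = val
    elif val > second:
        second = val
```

Second largest (with repeats) in [1, 3, 21, 17, 16, 17, 22, 25, 3]
`second` takes the values: -inf → 1 → 3 → 17 → 21 → 22

Answer: 22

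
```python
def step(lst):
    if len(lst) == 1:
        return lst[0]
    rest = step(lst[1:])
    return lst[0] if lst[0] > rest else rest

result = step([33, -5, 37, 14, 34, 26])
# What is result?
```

Recursive max over [33, -5, 37, 14, 34, 26] = 37

Answer: 37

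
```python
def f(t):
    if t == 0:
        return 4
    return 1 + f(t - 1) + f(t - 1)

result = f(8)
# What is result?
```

f(t) = 1 + 2·f(t-1), f(0)=4. Closed form: (4+1)·2^8 - 1 = 1279.

Answer: 1279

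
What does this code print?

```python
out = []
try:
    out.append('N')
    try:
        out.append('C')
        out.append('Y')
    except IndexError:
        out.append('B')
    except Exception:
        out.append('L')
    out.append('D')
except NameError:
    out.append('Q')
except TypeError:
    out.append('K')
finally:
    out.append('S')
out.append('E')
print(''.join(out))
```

Execution trace: 'N' (try body) → 'C' (inner try body) → 'Y' (inner try body, no exception) → 'D' (try body, no exception) → 'S' (finally) → 'E' (after the try/except). Output: NCYDSE

Answer: NCYDSE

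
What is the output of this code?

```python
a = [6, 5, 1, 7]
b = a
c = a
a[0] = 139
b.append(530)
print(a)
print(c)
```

Key concept: multiple aliases.
Step by step:
`a = [6, 5, 1, 7]` → a = [6, 5, 1, 7]
`b = a` → b = [6, 5, 1, 7] (same object as a)
`c = a` → c = [6, 5, 1, 7] (same object as a, b)
`a[0] = 139` → a = [139, 5, 1, 7] (same object as b, c); b = [139, 5, 1, 7] (same object as a, c); c = [139, 5, 1, 7] (same object as a, b)
`b.append(530)` → a = [139, 5, 1, 7, 530] (same object as b, c); b = [139, 5, 1, 7, 530] (same object as a, c); c = [139, 5, 1, 7, 530] (same object as a, b)
`print(a)` → prints [139, 5, 1, 7, 530]
`print(c)` → prints [139, 5, 1, 7, 530]

Answer:
[139, 5, 1, 7, 530]
[139, 5, 1, 7, 530]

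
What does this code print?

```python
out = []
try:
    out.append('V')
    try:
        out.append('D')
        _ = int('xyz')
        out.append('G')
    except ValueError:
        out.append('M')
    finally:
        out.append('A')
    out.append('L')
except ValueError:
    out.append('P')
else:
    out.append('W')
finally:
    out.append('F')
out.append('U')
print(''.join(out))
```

Execution trace: 'V' (try body) → 'D' (inner try body) → 'M' (inner except ValueError) → 'A' (inner finally) → 'L' (try body, no exception) → 'W' (else) → 'F' (finally) → 'U' (after the try/except). Output: VDMALWFU

Answer: VDMALWFU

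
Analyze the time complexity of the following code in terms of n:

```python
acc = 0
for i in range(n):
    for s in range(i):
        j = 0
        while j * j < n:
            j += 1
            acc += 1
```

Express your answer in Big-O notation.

Each loop level contributes: n × n × √n. Multiplying the contributions gives O(n^2√n).

Answer: O(n^2√n)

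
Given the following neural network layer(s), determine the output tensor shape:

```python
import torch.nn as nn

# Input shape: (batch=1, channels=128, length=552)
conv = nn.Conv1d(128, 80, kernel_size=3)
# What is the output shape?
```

Input: (1, 128, 552) -> Output: (1, 80, 550)

Answer: (1, 80, 550)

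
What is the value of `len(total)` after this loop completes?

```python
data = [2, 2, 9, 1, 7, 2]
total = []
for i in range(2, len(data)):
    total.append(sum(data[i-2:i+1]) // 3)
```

Number of 3-element averages
`total` takes the values: [] → [4] → [4, 4] → [4, 4, 5] → [4, 4, 5, 3]
So `len(total)` = 4

Answer: 4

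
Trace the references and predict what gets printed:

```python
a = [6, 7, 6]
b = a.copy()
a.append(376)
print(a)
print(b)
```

Key concept: list.copy() creates independent copy.
Step by step:
`a = [6, 7, 6]` → a = [6, 7, 6]
`b = a.copy()` → b = [6, 7, 6]
`a.append(376)` → a = [6, 7, 6, 376]
`print(a)` → prints [6, 7, 6, 376]
`print(b)` → prints [6, 7, 6]

Answer:
[6, 7, 6, 376]
[6, 7, 6]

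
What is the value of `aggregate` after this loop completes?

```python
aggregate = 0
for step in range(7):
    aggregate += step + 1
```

Start at 0, add 1 to 7 = 28
`aggregate` takes the values: 0 → 1 → 3 → 6 → 10 → 15 → 21 → 28

Answer: 28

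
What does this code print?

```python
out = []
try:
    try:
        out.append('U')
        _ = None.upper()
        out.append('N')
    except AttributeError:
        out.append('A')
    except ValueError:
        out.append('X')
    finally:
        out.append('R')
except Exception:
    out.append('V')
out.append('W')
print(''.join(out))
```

Execution trace: 'U' (inner try body) → 'A' (inner except AttributeError) → 'R' (inner finally) → 'W' (after the try/except). Output: UARW

Answer: UARW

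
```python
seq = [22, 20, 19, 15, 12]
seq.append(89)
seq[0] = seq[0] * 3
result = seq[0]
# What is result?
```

Trace:
`seq = [22, 20, 19, 15, 12]` → seq = [22, 20, 19, 15, 12]
`seq.append(89)` → seq = [22, 20, 19, 15, 12, 89]
`seq[0] = seq[0] * 3` → seq = [66, 20, 19, 15, 12, 89]
`result = seq[0]` → result = 66
So result = 66

Answer: 66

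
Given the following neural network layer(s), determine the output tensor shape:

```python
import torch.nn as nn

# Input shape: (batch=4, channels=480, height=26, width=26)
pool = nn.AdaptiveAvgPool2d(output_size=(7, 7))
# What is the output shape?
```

Input: (4, 480, 26, 26) -> Output: (4, 480, 7, 7)

Answer: (4, 480, 7, 7)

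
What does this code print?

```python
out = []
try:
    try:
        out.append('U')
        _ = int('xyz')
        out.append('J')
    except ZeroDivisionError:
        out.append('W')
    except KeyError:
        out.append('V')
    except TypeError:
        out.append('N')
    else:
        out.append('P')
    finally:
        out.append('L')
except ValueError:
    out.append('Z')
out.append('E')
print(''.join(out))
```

Execution trace: 'U' (try body) → 'L' (finally) → 'Z' (outer except ValueError) → 'E' (after the try/except). Output: ULZE

Answer: ULZE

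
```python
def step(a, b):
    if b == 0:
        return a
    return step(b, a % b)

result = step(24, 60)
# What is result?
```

step(24, 60) -> step(60, 24) -> step(24, 12) -> step(12, 0) -> 12

Answer: 12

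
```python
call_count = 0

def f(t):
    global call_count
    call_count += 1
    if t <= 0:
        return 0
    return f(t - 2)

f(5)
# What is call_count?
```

Linear recursion stepping by 2: 4 calls from t=5 down to ≤0.

Answer: 4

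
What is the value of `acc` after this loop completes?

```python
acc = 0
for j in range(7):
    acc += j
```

Sum of 0 to 6 = 21
`acc` takes the values: 0 → 1 → 3 → 6 → 10 → 15 → 21

Answer: 21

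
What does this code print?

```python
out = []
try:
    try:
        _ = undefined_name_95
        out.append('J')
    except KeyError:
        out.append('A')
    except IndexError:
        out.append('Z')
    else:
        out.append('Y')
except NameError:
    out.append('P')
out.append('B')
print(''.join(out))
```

Execution trace: 'P' (outer except NameError) → 'B' (after the try/except). Output: PB

Answer: PB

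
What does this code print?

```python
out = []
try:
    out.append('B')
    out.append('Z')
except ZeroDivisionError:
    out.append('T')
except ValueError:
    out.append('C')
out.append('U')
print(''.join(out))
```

Execution trace: 'B' (try body) → 'Z' (try body, no exception) → 'U' (after the try/except). Output: BZU

Answer: BZU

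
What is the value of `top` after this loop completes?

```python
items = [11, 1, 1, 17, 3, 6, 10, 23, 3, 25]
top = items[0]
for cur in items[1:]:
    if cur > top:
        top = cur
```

Maximum of [11, 1, 1, 17, 3, 6, 10, 23, 3, 25]
`top` takes the values: 11 → 17 → 23 → 25

Answer: 25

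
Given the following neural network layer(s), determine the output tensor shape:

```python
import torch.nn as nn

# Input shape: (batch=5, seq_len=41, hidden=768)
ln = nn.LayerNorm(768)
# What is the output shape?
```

Input: (5, 41, 768) -> Output: (5, 41, 768)

Answer: (5, 41, 768)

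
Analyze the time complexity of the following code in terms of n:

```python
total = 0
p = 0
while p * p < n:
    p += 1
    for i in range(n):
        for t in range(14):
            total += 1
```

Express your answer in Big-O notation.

Each loop level contributes: √n × n × 1. Multiplying the contributions gives O(n√n).

Answer: O(n√n)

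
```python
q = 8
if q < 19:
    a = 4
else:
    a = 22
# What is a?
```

Trace:
`q = 8` → q = 8
`if q < 19: ...` → q < 19 is True → a = 4
So a = 4

Answer: 4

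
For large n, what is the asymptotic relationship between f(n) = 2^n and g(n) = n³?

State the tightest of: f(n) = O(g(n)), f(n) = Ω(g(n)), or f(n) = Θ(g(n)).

2^n vs n³: f(n) = Ω(g(n)) but not O(g(n)) — 2^n grows strictly faster than n³.

Answer: f(n) = Ω(g(n)) but not O(g(n)) — 2^n grows strictly faster than n³.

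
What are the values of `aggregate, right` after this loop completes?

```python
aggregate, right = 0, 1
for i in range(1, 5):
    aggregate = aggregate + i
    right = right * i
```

Sum and factorial of 1 to 4
`aggregate, right` takes the values: (0, 1) → (1, 1) → (3, 1) → (3, 2) → (6, 2) → (6, 6) → (10, 6) → (10, 24)

Answer: 10, 24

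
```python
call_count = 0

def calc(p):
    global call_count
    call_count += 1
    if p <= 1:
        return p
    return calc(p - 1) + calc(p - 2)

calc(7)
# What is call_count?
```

Calls(p) = 1 + Calls(p-1) + Calls(p-2); Calls(0)=Calls(1)=1. For p=7 this gives 41.

Answer: 41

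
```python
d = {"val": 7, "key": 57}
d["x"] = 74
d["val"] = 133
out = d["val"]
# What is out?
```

Trace:
`d = {"val": 7, "key": 57}` → d = {'val': 7, 'key': 57}
`d["x"] = 74` → d = {'val': 7, 'key': 57, 'x': 74}
`d["val"] = 133` → d = {'val': 133, 'key': 57, 'x': 74}
`out = d["val"]` → out = 133
So out = 133

Answer: 133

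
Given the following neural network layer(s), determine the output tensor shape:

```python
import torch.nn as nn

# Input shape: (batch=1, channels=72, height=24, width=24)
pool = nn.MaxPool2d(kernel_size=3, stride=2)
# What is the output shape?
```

Input: (1, 72, 24, 24) -> Output: (1, 72, 11, 11)

Answer: (1, 72, 11, 11)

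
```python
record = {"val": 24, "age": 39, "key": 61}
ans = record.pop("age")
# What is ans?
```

Trace:
`record = {"val": 24, "age": 39, "key": 61}` → record = {'val': 24, 'age': 39, 'key': 61}
`ans = record.pop("age")` → record = {'val': 24, 'key': 61}; ans = 39
So ans = 39

Answer: 39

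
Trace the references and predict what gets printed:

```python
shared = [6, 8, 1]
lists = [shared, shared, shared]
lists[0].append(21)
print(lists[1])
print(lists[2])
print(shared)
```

Key concept: list of same reference.
Step by step:
`shared = [6, 8, 1]` → shared = [6, 8, 1]
`lists = [shared, shared, shared]` → lists = [[6, 8, 1], [6, 8, 1], [6, 8, 1]]
`lists[0].append(21)` → shared = [6, 8, 1, 21]; lists = [[6, 8, 1, 21], [6, 8, 1, 21], [6, 8, 1, 21]]
`print(lists[1])` → prints [6, 8, 1, 21]
`print(lists[2])` → prints [6, 8, 1, 21]
`print(shared)` → prints [6, 8, 1, 21]

Answer:
[6, 8, 1, 21]
[6, 8, 1, 21]
[6, 8, 1, 21]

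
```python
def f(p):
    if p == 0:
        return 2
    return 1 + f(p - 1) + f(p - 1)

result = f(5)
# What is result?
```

f(p) = 1 + 2·f(p-1), f(0)=2. Closed form: (2+1)·2^5 - 1 = 95.

Answer: 95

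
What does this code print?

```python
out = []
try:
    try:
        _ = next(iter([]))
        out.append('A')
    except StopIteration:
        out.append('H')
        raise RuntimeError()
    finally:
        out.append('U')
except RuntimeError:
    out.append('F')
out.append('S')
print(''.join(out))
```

Execution trace: 'H' (inner except StopIteration) → 'U' (inner finally) → 'F' (outer except RuntimeError) → 'S' (after the try/except). Output: HUFS

Answer: HUFS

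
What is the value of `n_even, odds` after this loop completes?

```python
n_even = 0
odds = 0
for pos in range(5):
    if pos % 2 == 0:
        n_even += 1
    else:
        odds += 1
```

Count evens and odds in range(5)
`n_even, odds` takes the values: (0, 0) → (1, 0) → (1, 1) → (2, 1) → (2, 2) → (3, 2)

Answer: 3, 2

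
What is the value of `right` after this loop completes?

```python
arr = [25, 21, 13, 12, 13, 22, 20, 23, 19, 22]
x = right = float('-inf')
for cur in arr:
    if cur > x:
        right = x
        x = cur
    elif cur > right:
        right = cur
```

Second largest (with repeats) in [25, 21, 13, 12, 13, 22, 20, 23, 19, 22]
`right` takes the values: -inf → 21 → 22 → 23

Answer: 23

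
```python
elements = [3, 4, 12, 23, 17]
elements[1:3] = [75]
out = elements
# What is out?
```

Trace:
`elements = [3, 4, 12, 23, 17]` → elements = [3, 4, 12, 23, 17]
`elements[1:3] = [75]` → elements = [3, 75, 23, 17]
`out = elements` → out = [3, 75, 23, 17]
So out = [3, 75, 23, 17]

Answer: [3, 75, 23, 17]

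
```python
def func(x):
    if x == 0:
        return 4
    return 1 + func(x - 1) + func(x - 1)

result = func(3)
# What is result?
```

func(x) = 1 + 2·func(x-1), func(0)=4. Closed form: (4+1)·2^3 - 1 = 39.

Answer: 39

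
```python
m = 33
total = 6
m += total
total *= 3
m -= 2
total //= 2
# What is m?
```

Trace:
`m = 33` → m = 33
`total = 6` → total = 6
`m += total` → m = 39
`total *= 3` → total = 18
`m -= 2` → m = 37
`total //= 2` → total = 9
So m = 37

Answer: 37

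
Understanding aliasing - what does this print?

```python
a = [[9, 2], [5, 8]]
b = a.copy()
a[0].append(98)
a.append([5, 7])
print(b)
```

Key concept: shallow copy with nested lists.
Step by step:
`a = [[9, 2], [5, 8]]` → a = [[9, 2], [5, 8]]
`b = a.copy()` → b = [[9, 2], [5, 8]]
`a[0].append(98)` → a = [[9, 2, 98], [5, 8]]; b = [[9, 2, 98], [5, 8]]
`a.append([5, 7])` → a = [[9, 2, 98], [5, 8], [5, 7]]
`print(b)` → prints [[9, 2, 98], [5, 8]]

Answer: [[9, 2, 98], [5, 8]]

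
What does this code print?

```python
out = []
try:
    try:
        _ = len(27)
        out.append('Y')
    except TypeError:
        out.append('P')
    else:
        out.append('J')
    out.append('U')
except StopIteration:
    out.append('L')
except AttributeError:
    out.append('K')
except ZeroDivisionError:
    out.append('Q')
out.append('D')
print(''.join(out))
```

Execution trace: 'P' (inner except TypeError) → 'U' (try body, no exception) → 'D' (after the try/except). Output: PUD

Answer: PUD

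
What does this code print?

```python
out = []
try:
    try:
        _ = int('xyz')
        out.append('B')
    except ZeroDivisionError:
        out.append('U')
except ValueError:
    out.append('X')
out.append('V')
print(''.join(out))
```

Execution trace: 'X' (outer except ValueError) → 'V' (after the try/except). Output: XV

Answer: XV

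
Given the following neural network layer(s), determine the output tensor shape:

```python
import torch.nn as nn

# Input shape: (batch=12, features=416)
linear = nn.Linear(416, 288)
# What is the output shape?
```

Input: (12, 416) -> Output: (12, 288)

Answer: (12, 288)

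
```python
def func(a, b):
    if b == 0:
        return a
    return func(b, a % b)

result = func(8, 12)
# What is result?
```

func(8, 12) -> func(12, 8) -> func(8, 4) -> func(4, 0) -> 4

Answer: 4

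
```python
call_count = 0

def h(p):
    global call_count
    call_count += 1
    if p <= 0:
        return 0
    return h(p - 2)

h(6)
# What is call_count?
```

Linear recursion stepping by 2: 4 calls from p=6 down to ≤0.

Answer: 4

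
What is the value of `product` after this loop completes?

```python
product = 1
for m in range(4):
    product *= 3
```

3^4 = 81
`product` takes the values: 1 → 3 → 9 → 27 → 81

Answer: 81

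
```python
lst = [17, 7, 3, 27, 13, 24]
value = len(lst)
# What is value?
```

Trace:
`lst = [17, 7, 3, 27, 13, 24]` → lst = [17, 7, 3, 27, 13, 24]
`value = len(lst)` → value = 6
So value = 6

Answer: 6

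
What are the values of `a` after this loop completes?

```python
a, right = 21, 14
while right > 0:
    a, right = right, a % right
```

GCD of 21 and 14
`a` takes the values: 21 → 14 → 7

Answer: 7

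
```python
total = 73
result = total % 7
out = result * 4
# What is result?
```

Trace:
`total = 73` → total = 73
`result = total % 7` → result = 3
`out = result * 4` → out = 12
So result = 3

Answer: 3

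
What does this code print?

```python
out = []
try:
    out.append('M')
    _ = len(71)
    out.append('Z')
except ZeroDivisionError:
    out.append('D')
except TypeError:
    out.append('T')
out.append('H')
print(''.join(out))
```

Execution trace: 'M' (try body) → 'T' (except TypeError) → 'H' (after the try/except). Output: MTH

Answer: MTH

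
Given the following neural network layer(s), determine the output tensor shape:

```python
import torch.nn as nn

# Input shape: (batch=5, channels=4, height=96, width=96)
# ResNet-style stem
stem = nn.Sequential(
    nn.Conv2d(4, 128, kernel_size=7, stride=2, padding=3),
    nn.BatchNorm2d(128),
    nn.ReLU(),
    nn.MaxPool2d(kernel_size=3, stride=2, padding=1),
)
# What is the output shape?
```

Input: (5, 4, 96, 96) -> after Conv2d 7x7 stride=2: (5, 128, 48, 48) -> Output: (5, 128, 24, 24)

Answer: (5, 128, 24, 24)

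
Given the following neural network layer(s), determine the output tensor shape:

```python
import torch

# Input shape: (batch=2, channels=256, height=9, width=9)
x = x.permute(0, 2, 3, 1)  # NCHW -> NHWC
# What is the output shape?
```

Input: (2, 256, 9, 9) -> Output: (2, 9, 9, 256)

Answer: (2, 9, 9, 256)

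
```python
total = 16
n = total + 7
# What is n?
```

Trace:
`total = 16` → total = 16
`n = total + 7` → n = 23
So n = 23

Answer: 23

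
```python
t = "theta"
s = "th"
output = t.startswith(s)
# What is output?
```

Trace:
`t = "theta"` → t = 'theta'
`s = "th"` → s = 'th'
`output = t.startswith(s)` → output = True
So output = True

Answer: True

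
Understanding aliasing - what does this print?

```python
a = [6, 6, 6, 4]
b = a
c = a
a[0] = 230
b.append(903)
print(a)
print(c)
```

Key concept: multiple aliases.
Step by step:
`a = [6, 6, 6, 4]` → a = [6, 6, 6, 4]
`b = a` → b = [6, 6, 6, 4] (same object as a)
`c = a` → c = [6, 6, 6, 4] (same object as a, b)
`a[0] = 230` → a = [230, 6, 6, 4] (same object as b, c); b = [230, 6, 6, 4] (same object as a, c); c = [230, 6, 6, 4] (same object as a, b)
`b.append(903)` → a = [230, 6, 6, 4, 903] (same object as b, c); b = [230, 6, 6, 4, 903] (same object as a, c); c = [230, 6, 6, 4, 903] (same object as a, b)
`print(a)` → prints [230, 6, 6, 4, 903]
`print(c)` → prints [230, 6, 6, 4, 903]

Answer:
[230, 6, 6, 4, 903]
[230, 6, 6, 4, 903]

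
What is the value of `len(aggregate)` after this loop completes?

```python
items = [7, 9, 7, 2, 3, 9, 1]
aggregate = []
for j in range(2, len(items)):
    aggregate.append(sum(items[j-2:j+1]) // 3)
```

Number of 3-element averages
`aggregate` takes the values: [] → [7] → [7, 6] → [7, 6, 4] → [7, 6, 4, 4] → [7, 6, 4, 4, 4]
So `len(aggregate)` = 5

Answer: 5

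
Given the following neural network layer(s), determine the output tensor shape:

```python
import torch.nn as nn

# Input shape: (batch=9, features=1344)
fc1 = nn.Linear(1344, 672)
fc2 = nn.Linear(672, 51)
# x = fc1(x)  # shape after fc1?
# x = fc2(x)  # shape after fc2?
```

Input: (9, 1344) -> after fc1: (9, 672) -> Output: (9, 51)

Answer: (9, 51)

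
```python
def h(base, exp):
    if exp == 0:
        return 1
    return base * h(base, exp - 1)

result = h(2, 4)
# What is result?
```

h(2, 4) = 2 * 2 * 2 * 2 = 16

Answer: 16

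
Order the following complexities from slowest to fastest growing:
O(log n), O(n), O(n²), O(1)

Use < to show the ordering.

Ordered by growth rate: O(1) < O(log n) < O(n) < O(n²)

Answer: O(1) < O(log n) < O(n) < O(n²)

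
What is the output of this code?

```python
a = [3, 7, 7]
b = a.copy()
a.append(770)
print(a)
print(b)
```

Key concept: list.copy() creates independent copy.
Step by step:
`a = [3, 7, 7]` → a = [3, 7, 7]
`b = a.copy()` → b = [3, 7, 7]
`a.append(770)` → a = [3, 7, 7, 770]
`print(a)` → prints [3, 7, 7, 770]
`print(b)` → prints [3, 7, 7]

Answer:
[3, 7, 7, 770]
[3, 7, 7]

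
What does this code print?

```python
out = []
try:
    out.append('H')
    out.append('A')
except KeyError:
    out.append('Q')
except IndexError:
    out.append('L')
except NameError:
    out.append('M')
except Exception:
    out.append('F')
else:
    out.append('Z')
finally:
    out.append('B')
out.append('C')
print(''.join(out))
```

Execution trace: 'H' (try body) → 'A' (try body, no exception) → 'Z' (else) → 'B' (finally) → 'C' (after the try/except). Output: HAZBC

Answer: HAZBC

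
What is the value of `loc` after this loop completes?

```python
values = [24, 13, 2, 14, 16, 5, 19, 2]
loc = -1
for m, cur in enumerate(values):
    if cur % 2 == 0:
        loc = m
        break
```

First even number index in [24, 13, 2, 14, 16, 5, 19, 2]
`loc` takes the values: -1 → 0

Answer: 0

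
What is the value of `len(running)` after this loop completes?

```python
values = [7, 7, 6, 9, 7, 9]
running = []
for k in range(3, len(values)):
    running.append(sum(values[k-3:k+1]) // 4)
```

Number of 4-element averages
`running` takes the values: [] → [7] → [7, 7] → [7, 7, 7]
So `len(running)` = 3

Answer: 3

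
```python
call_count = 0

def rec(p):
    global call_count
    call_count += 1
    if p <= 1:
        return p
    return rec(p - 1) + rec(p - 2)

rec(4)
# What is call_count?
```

Calls(p) = 1 + Calls(p-1) + Calls(p-2); Calls(0)=Calls(1)=1. For p=4 this gives 9.

Answer: 9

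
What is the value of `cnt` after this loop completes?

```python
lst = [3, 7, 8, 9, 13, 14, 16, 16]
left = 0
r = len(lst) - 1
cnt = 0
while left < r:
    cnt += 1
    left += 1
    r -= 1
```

Iterations until pointers meet (list length 8)
`cnt` takes the values: 0 → 1 → 2 → 3 → 4

Answer: 4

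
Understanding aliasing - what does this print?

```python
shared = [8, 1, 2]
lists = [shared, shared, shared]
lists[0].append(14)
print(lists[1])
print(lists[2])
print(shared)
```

Key concept: list of same reference.
Step by step:
`shared = [8, 1, 2]` → shared = [8, 1, 2]
`lists = [shared, shared, shared]` → lists = [[8, 1, 2], [8, 1, 2], [8, 1, 2]]
`lists[0].append(14)` → shared = [8, 1, 2, 14]; lists = [[8, 1, 2, 14], [8, 1, 2, 14], [8, 1, 2, 14]]
`print(lists[1])` → prints [8, 1, 2, 14]
`print(lists[2])` → prints [8, 1, 2, 14]
`print(shared)` → prints [8, 1, 2, 14]

Answer:
[8, 1, 2, 14]
[8, 1, 2, 14]
[8, 1, 2, 14]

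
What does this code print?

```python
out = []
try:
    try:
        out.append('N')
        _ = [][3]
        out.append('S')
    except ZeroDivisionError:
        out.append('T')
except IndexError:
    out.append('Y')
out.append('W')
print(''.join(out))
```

Execution trace: 'N' (try body) → 'Y' (outer except IndexError) → 'W' (after the try/except). Output: NYW

Answer: NYW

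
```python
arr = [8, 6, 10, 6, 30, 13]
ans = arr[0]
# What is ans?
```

Trace:
`arr = [8, 6, 10, 6, 30, 13]` → arr = [8, 6, 10, 6, 30, 13]
`ans = arr[0]` → ans = 8
So ans = 8

Answer: 8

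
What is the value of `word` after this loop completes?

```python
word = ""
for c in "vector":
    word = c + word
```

Reverse 'vector'
`word` takes the values: "" → "v" → "ev" → "cev" → "tcev" → "otcev" → "rotcev"

Answer: "rotcev"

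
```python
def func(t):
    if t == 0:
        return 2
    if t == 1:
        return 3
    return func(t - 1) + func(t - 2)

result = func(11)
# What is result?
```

Build up from base cases: func(0)=2, func(1)=3, func(2)=5, func(3)=8, func(4)=13, func(5)=21, func(6)=34, ..., func(11)=377

Answer: 377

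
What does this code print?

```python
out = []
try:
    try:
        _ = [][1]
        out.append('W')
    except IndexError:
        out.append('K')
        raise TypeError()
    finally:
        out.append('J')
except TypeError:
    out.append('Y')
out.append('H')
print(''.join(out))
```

Execution trace: 'K' (except IndexError) → 'J' (finally) → 'Y' (outer except TypeError) → 'H' (after the try/except). Output: KJYH

Answer: KJYH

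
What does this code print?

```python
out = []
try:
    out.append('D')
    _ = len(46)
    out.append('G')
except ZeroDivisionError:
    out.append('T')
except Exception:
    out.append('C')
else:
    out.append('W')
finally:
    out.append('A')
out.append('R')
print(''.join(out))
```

Execution trace: 'D' (try body) → 'C' (except Exception) → 'A' (finally) → 'R' (after the try/except). Output: DCAR

Answer: DCAR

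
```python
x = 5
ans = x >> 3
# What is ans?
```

Trace:
`x = 5` → x = 5
`ans = x >> 3` → ans = 0
So ans = 0

Answer: 0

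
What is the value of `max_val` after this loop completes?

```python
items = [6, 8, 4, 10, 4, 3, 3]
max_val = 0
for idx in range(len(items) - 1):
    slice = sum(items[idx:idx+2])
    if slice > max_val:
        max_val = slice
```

Max sum of 2-element window in [6, 8, 4, 10, 4, 3, 3]
`max_val` takes the values: 0 → 14

Answer: 14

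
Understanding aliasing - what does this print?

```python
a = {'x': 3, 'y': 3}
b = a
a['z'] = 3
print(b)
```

Key concept: dict aliasing.
Step by step:
`a = {'x': 3, 'y': 3}` → a = {'x': 3, 'y': 3}
`b = a` → b = {'x': 3, 'y': 3} (same object as a)
`a['z'] = 3` → a = {'x': 3, 'y': 3, 'z': 3} (same object as b); b = {'x': 3, 'y': 3, 'z': 3} (same object as a)
`print(b)` → prints {'x': 3, 'y': 3, 'z': 3}

Answer: {'x': 3, 'y': 3, 'z': 3}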